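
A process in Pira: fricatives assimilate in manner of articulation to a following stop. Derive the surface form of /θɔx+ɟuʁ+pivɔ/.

[θɔkɟuɢpivɔ]

/x/ is a voiceless velar fricative. The following trigger /ɟ/ is a stop, so /x/ must become a stop as well.
The voiceless velar stop is [k], so /x/ → [k].
At the second juncture, /ʁ/ likewise becomes [ɢ] adjacent to /p/.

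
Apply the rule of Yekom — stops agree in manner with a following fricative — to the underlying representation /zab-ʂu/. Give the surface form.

[zaβʂu]

The rule targets /b/ (voiced bilabial stop), which sits before the trigger /ʂ/ (fricative).
A voiced bilabial fricative is [β], so the surface segment is [β].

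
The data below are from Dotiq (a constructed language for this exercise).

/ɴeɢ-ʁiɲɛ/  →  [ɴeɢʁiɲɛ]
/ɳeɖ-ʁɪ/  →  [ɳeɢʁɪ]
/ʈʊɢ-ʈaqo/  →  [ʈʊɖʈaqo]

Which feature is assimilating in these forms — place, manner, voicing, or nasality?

place

Underlying /ɖ/ is realised as [ɢ] next to /ʁ/; /ʁ/ itself does not change.
The change retroflex → uvular matches the place of the following /ʁ/, identifying this as place assimilation.
The other alternating form patterns the same way: /ɢ/ → [ɖ] before /ʈ/ (uvular → retroflex, matching retroflex) — only place changes, and always toward the following segment.
No alternation appears in [ɴeɢʁiɲɛ]: there the adjacent consonants already agree in place (/ɢ/ and /ʁ/ are both uvular), so this form is consistent with the same rule.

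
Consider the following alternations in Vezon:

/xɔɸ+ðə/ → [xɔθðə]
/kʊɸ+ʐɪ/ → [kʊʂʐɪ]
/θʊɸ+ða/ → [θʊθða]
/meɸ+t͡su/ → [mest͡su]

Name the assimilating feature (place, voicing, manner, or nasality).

place

The segment that alternates is /ɸ/, which surfaces as [θ] when adjacent to /ð/.
/ɸ/ is bilabial while /ð/ is dental; the output [θ] is dental, matching the trigger — so the feature that spreads is place.
Checking the remaining alternations: /ɸ/ → [ʂ] before /ʐ/ (bilabial → retroflex, matching retroflex); /ɸ/ → [s] before /t͡s/ (bilabial → alveolar, matching alveolar) — only place changes, and always toward the following segment.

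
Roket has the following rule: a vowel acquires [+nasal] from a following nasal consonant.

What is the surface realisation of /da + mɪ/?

[dãmɪ]

/a/ sits next to the nasal /m/ and is therefore nasalised to [ã].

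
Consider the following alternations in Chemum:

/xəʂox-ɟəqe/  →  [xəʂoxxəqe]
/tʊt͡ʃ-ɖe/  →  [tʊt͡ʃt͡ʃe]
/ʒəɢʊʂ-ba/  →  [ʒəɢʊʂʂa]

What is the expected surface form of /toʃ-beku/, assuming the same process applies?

The data show progressive total assimilation (/ɟ/ → [x] after /x/; /ɖ/ → [t͡ʃ] after /t͡ʃ/; /b/ → [ʂ] after /ʂ/): in every case the target segment becomes identical to its preceding neighbour, copying more than a single feature.
/b/ is the segment targeted by the rule; it sits immediately after /ʃ/, so it assimilates completely and surfaces as [ʃ].

[toʃʃeku]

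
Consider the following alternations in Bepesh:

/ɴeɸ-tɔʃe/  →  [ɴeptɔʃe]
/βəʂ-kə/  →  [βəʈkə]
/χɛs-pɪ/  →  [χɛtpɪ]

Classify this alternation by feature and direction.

Underlying /ɸ/ is realised as [p] next to /t/; /t/ itself does not change.
/ɸ/ is a fricative while /t/ is a stop; the output [p] is a stop, matching the trigger — so the feature that spreads is manner.
Place and voice are unchanged, so the assimilation is partial, not total.
The other alternating forms pattern the same way: /ʂ/ → [ʈ] before /k/ (fricative → stop, matching a stop); /s/ → [t] before /p/ (fricative → stop, matching a stop) — only manner changes, and always toward the following segment.
The trigger is the following segment, so the direction is regressive (anticipatory).

regressive manner assimilation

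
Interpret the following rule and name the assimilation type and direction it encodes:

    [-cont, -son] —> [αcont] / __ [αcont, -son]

The shared variable α links the value of [cont] on the target to that of the neighbouring obstruent. [cont] distinguishes stops from fricatives — a manner-of-articulation feature — so this is manner assimilation.
Since the environment is written after the underscore, the trigger follows the target; the direction is regressive.

regressive manner assimilation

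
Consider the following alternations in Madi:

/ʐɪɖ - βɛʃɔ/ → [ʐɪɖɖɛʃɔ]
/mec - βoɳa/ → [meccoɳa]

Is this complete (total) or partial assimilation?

total assimilation

Comparing underlying and surface forms, /β/ → [ɖ] is the alternation; the neighbouring /ɖ/ is constant.
The output [ɖ] is identical to the trigger /ɖ/ — every feature (place, manner, voicing) has been copied — so this is total assimilation.
The remaining alternation confirms this: /β/ → [c] after /c/ — in each case the output is a copy of the preceding consonant.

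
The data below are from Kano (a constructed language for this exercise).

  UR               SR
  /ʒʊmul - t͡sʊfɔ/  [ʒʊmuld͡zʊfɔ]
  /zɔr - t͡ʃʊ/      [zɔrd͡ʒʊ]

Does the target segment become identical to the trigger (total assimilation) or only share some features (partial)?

partial assimilation

Underlying /t͡s/ is realised as [d͡z] next to /l/; /l/ itself does not change.
/t͡s/ is voiceless while /l/ is voiced; the output [d͡z] is voiced, matching the trigger — so the feature that spreads is voicing.
Place and manner are unchanged, so the assimilation is partial, not total.
The same holds elsewhere in the data: /t͡ʃ/ → [d͡ʒ] after /r/ (voiceless → voiced, matching voiced) — only voicing changes, and always toward the preceding segment.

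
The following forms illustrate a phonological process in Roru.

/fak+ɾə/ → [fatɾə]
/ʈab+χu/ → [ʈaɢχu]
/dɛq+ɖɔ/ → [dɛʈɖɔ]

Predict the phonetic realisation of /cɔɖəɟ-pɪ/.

[cɔɖəbpɪ]

The data show regressive place assimilation: /k/ → [t] before /ɾ/; /b/ → [ɢ] before /χ/; /q/ → [ʈ] before /ɖ/. In each pair only place changes, matching the following consonant, while manner and voice stay constant.
The rule targets /ɟ/ (voiced palatal stop), which sits before the trigger /p/ (bilabial).
The voiced bilabial stop is [b], so /ɟ/ → [b].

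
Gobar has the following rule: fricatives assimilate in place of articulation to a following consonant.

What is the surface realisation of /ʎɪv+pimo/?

[ʎɪβpimo]

/v/ is a voiced labiodental fricative. The following trigger /p/ is bilabial, so /v/ must become bilabial as well.
Changing only its place to bilabial gives [β] — the voiced bilabial fricative.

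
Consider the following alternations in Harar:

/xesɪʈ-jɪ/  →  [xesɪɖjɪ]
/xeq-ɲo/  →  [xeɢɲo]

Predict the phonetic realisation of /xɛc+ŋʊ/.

The data show regressive voicing assimilation: /ʈ/ → [ɖ] before /j/; /q/ → [ɢ] before /ɲ/. In each pair only voicing changes, matching the following consonant, while place and manner stay constant.
The rule targets /c/ (voiceless palatal stop), which sits before the trigger /ŋ/ (voiced).
A voiced palatal stop is [ɟ], so the surface segment is [ɟ].

[xɛɟŋʊ]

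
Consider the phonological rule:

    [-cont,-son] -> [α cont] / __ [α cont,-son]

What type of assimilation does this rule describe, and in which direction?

The rule copies [cont] (continuancy) from the environment onto the target stops; since [±cont] encodes the stop/fricative manner contrast, the assimilating dimension is manner.
The conditioning segment sits to the right of the focus bar, meaning the trigger follows the segment that changes — regressive assimilation.

regressive manner assimilation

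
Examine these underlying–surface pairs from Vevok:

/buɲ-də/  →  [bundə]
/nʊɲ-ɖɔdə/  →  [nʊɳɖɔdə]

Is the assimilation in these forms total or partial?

partial assimilation

Comparing underlying and surface forms, /ɲ/ → [n] is the alternation; the neighbouring /d/ is constant.
/ɲ/ is palatal while /d/ is alveolar; the output [n] is alveolar, matching the trigger — so the feature that spreads is place.
Manner and voice are unchanged, so the assimilation is partial, not total.
Checking the remaining alternation: /ɲ/ → [ɳ] before /ɖ/ (palatal → retroflex, matching retroflex) — only place changes, and always toward the following segment.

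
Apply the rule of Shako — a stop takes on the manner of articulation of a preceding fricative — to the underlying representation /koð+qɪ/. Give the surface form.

[koðχɪ]

/q/ is a voiceless uvular stop. The preceding trigger /ð/ is a fricative, so /q/ must become a fricative as well.
The voiceless uvular fricative is [χ], so /q/ → [χ].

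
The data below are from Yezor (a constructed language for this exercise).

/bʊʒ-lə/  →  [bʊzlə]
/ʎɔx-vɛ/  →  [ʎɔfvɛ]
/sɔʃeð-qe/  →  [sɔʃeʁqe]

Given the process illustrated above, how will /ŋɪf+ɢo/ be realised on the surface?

[ŋɪχɢo]

The data show regressive place assimilation: /ʒ/ → [z] before /l/; /x/ → [f] before /v/; /ð/ → [ʁ] before /q/. In each pair only place changes, matching the following consonant, while manner and voice stay constant.
The rule targets /f/ (voiceless labiodental fricative), which sits before the trigger /ɢ/ (uvular).
The voiceless uvular fricative is [χ], so /f/ → [χ].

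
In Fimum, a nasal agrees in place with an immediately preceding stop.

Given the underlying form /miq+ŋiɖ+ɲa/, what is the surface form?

/ŋ/ is a voiced velar nasal. The preceding trigger /q/ is uvular, so /ŋ/ must become uvular as well.
A voiced uvular nasal is [ɴ], so the surface segment is [ɴ].
At the second juncture, /ɲ/ likewise becomes [ɳ] adjacent to /ɖ/.

[miqɴiɖɳa]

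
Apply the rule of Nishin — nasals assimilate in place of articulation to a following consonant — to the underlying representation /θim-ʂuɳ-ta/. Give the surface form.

[θiɳʂunta]

The rule targets /m/ (voiced bilabial nasal), which sits before the trigger /ʂ/ (retroflex).
The voiced retroflex nasal is [ɳ], so /m/ → [ɳ].
The same rule applies at the second boundary: /ɳ/ → [n] next to /t/.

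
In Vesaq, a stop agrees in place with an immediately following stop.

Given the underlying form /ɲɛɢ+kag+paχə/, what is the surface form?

/ɢ/ is a voiced uvular stop. The following trigger /k/ is velar, so /ɢ/ must become velar as well.
Changing only its place to velar gives [g] — the voiced velar stop.
At the second juncture, /g/ likewise becomes [b] adjacent to /p/.

[ɲɛgkabpaχə]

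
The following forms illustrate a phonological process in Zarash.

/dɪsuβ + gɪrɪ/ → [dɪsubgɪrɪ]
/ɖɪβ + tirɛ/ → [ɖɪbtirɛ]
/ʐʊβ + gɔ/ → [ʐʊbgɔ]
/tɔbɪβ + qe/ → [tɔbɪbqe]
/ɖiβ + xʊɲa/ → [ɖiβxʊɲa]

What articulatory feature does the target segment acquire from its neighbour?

manner

The segment that alternates is /β/, which surfaces as [b] when adjacent to /g/.
/β/ is a fricative while /g/ is a stop; the output [b] is a stop, matching the trigger — so the feature that spreads is manner.
The same holds elsewhere in the data: /β/ → [b] before /t/ (fricative → stop, matching a stop); /β/ → [b] before /q/ (fricative → stop, matching a stop) — only manner changes, and always toward the following segment.
No alternation appears in [ɖiβxʊɲa]: there the adjacent consonants already agree in manner (/β/ and /x/ are both fricatives), so this form is consistent with the same rule.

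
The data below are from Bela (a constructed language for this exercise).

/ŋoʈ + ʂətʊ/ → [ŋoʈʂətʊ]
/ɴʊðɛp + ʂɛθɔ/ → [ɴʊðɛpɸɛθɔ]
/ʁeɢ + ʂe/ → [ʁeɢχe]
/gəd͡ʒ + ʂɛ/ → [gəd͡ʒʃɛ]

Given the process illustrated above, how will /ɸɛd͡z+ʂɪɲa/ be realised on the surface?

[ɸɛd͡zsɪɲa]

The data show progressive place assimilation: /ʂ/ → [ɸ] after /p/; /ʂ/ → [χ] after /ɢ/; /ʂ/ → [ʃ] after /d͡ʒ/. In each pair only place changes, matching the preceding consonant, while manner and voice stay constant.
No alternation appears in [ŋoʈʂətʊ]: there the adjacent consonants already agree in place (/ʂ/ and /ʈ/ are both retroflex), so this form is consistent with the same rule.
The rule targets /ʂ/ (voiceless retroflex fricative), which sits after the trigger /d͡z/ (alveolar).
The voiceless alveolar fricative is [s], so /ʂ/ → [s].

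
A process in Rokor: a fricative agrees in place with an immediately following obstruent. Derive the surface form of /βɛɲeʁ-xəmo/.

/ʁ/ is a voiced uvular fricative. The following trigger /x/ is velar, so /ʁ/ must become velar as well.
A voiced velar fricative is [ɣ], so the surface segment is [ɣ].

[βɛɲeɣxəmo]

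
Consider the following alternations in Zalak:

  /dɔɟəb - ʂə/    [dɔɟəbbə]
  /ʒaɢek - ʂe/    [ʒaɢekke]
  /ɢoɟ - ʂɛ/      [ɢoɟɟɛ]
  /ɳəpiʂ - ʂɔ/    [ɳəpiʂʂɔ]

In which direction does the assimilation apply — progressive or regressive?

progressive

Comparing underlying and surface forms, /ʂ/ → [b] is the alternation; the neighbouring /b/ is constant.
The output [b] is identical to the trigger /b/ — every feature (place, manner, voicing) has been copied — so this is total assimilation.
The remaining alternations confirm this: /ʂ/ → [k] after /k/; /ʂ/ → [ɟ] after /ɟ/ — in each case the output is a copy of the preceding consonant.
In [ɳəpiʂʂɔ] the two consonants at the boundary are already identical (/ʂ/ + /ʂ/), so the rule applies vacuously and nothing changes.
The trigger is the preceding segment, so the direction is progressive (perseverative).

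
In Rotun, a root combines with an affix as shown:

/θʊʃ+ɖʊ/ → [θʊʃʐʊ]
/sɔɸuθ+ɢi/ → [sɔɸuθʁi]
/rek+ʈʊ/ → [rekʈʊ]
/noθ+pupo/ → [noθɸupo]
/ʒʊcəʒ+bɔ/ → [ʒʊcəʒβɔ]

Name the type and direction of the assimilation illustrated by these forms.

Underlying /ɖ/ is realised as [ʐ] next to /ʃ/; /ʃ/ itself does not change.
/ɖ/ is a stop while /ʃ/ is a fricative; the output [ʐ] is a fricative, matching the trigger — so the feature that spreads is manner.
Place and voice are unchanged, so the assimilation is partial, not total.
Checking the remaining alternations: /ɢ/ → [ʁ] after /θ/ (stop → fricative, matching a fricative); /p/ → [ɸ] after /θ/ (stop → fricative, matching a fricative); /b/ → [β] after /ʒ/ (stop → fricative, matching a fricative) — only manner changes, and always toward the preceding segment.
Nothing changes in [rekʈʊ]: there the adjacent consonants already agree in manner (/ʈ/ and /k/ are both stops), so this form is consistent with the same rule.
Since the segment that changes follows the conditioning segment, the assimilation is progressive.

progressive manner assimilation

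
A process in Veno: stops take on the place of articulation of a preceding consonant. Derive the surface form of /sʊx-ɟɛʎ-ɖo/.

[sʊxgɛʎɟo]

The rule targets /ɟ/ (voiced palatal stop), which sits after the trigger /x/ (velar).
The voiced velar stop is [g], so /ɟ/ → [g].
At the second juncture, /ɖ/ likewise becomes [ɟ] adjacent to /ʎ/.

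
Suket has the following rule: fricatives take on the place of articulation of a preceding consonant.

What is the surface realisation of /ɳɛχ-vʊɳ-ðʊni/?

/v/ is a voiced labiodental fricative. The preceding trigger /χ/ is uvular, so /v/ must become uvular as well.
Changing only its place to uvular gives [ʁ] — the voiced uvular fricative.
The same rule applies at the second boundary: /ð/ → [ʐ] next to /ɳ/.

[ɳɛχʁʊɳʐʊni]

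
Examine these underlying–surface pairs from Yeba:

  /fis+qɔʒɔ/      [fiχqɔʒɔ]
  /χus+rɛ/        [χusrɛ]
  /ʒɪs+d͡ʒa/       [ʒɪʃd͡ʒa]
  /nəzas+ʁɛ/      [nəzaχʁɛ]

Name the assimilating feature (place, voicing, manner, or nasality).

place

The segment that alternates is /s/, which surfaces as [χ] when adjacent to /q/.
/s/ is alveolar while /q/ is uvular; the output [χ] is uvular, matching the trigger — so the feature that spreads is place.
Checking the remaining alternations: /s/ → [ʃ] before /d͡ʒ/ (alveolar → postalveolar, matching postalveolar); /s/ → [χ] before /ʁ/ (alveolar → uvular, matching uvular) — only place changes, and always toward the following segment.
Nothing changes in [χusrɛ]: there the adjacent consonants already agree in place (/s/ and /r/ are both alveolar), so this form is consistent with the same rule.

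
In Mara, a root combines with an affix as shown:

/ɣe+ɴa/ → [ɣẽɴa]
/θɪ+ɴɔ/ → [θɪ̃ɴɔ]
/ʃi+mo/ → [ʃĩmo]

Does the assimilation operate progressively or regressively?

regressive

The vowel /e/ surfaces as nasalised [ẽ] next to the following nasal /ɴ/ — it has acquired the [+nasal] feature of its neighbour.
The other forms show the same pattern: /ɪ/ → [ɪ̃] before /ɴ/; /i/ → [ĩ] before /m/ — each time a vowel is nasalised next to a following nasal.
Because the conditioning nasal is to the right of the vowel that changes, the process is regressive (anticipatory).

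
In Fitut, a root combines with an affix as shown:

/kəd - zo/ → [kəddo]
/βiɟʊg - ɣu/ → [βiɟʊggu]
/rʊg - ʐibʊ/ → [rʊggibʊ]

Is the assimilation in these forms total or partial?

Comparing underlying and surface forms, /ʐ/ → [g] is the alternation; the neighbouring /g/ is constant.
The output [g] is identical to the trigger /g/ — every feature (place, manner, voicing) has been copied — so this is total assimilation.
The other forms behave the same way: /z/ → [d] after /d/; /ɣ/ → [g] after /g/ — in each case the output is a copy of the preceding consonant.

total assimilation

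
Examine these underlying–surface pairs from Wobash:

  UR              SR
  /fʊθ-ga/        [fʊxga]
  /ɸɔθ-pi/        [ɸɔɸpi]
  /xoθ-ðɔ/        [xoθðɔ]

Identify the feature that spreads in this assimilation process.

place

Comparing underlying and surface forms, /θ/ → [x] is the alternation; the neighbouring /g/ is constant.
/θ/ is dental while /g/ is velar; the output [x] is velar, matching the trigger — so the feature that spreads is place.
The other alternating form patterns the same way: /θ/ → [ɸ] before /p/ (dental → bilabial, matching bilabial) — only place changes, and always toward the following segment.
Nothing changes in [xoθðɔ]: there the adjacent consonants already agree in place (/θ/ and /ð/ are both dental), so this form is consistent with the same rule.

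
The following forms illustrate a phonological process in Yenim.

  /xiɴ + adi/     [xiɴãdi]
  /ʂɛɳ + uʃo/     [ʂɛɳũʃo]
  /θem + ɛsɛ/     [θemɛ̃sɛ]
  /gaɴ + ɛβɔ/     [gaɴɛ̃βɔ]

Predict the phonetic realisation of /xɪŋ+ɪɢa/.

The data show progressive nasality assimilation (vowel nasalisation): /a/ → [ã] after /ɴ/; /u/ → [ũ] after /ɳ/; /ɛ/ → [ɛ̃] after /m/; /ɛ/ → [ɛ̃] after /ɴ/ — a vowel is nasalised by an immediately preceding nasal consonant.
/ɪ/ sits next to the nasal /ŋ/ and is therefore nasalised to [ɪ̃].

[xɪŋɪ̃ɢa]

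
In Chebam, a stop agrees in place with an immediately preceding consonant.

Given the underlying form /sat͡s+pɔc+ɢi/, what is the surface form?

[sat͡stɔcɟi]

/p/ is a voiceless bilabial stop. The preceding trigger /t͡s/ is alveolar, so /p/ must become alveolar as well.
Changing only its place to alveolar gives [t] — the voiceless alveolar stop.
At the second juncture, /ɢ/ likewise becomes [ɟ] adjacent to /c/.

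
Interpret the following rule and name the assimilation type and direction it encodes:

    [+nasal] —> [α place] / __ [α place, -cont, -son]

regressive place assimilation

The rule copies the place features (abbreviated [place]) from the environment onto the target, so the assimilating feature is place.
The conditioning segment sits to the right of the focus bar, meaning the trigger follows the segment that changes — regressive assimilation.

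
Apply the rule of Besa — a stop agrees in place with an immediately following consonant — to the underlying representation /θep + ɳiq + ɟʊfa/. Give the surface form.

[θeʈɳicɟʊfa]

/p/ is a voiceless bilabial stop. The following trigger /ɳ/ is retroflex, so /p/ must become retroflex as well.
A voiceless retroflex stop is [ʈ], so the surface segment is [ʈ].
At the second juncture, /q/ likewise becomes [c] adjacent to /ɟ/.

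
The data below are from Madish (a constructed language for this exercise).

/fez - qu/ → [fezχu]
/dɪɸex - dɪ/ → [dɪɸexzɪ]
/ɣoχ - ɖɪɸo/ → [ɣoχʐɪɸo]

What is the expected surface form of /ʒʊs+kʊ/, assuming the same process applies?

[ʒʊsxʊ]

The data show progressive manner assimilation: /q/ → [χ] after /z/; /d/ → [z] after /x/; /ɖ/ → [ʐ] after /χ/. In each pair only manner changes, matching the preceding consonant, while place and voice stay constant.
/k/ is a voiceless velar stop. The preceding trigger /s/ is a fricative, so /k/ must become a fricative as well.
Changing only its manner to fricative gives [x] — the voiceless velar fricative.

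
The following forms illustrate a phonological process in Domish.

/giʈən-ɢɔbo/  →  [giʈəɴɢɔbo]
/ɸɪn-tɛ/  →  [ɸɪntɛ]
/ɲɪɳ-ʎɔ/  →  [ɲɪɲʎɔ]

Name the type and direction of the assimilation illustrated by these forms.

regressive place assimilation

The segment that alternates is /n/, which surfaces as [ɴ] when adjacent to /ɢ/.
The change alveolar → uvular matches the place of the following /ɢ/, identifying this as place assimilation.
Manner and voice are unchanged, so the assimilation is partial, not total.
The other alternating form patterns the same way: /ɳ/ → [ɲ] before /ʎ/ (retroflex → palatal, matching palatal) — only place changes, and always toward the following segment.
No alternation appears in [ɸɪntɛ]: there the adjacent consonants already agree in place (/n/ and /t/ are both alveolar), so this form is consistent with the same rule.
The trigger is the following segment, so the direction is regressive (anticipatory).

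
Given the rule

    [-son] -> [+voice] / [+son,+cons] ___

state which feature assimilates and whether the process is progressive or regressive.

progressive voicing assimilation

The target ([-son], obstruents) acquires [+voice] next to a sonorant consonant ([+son,+cons]) — it takes on the voicing of its neighbour, so the feature that spreads is voicing.
Since the environment is written before the underscore, the trigger precedes the target; the direction is progressive.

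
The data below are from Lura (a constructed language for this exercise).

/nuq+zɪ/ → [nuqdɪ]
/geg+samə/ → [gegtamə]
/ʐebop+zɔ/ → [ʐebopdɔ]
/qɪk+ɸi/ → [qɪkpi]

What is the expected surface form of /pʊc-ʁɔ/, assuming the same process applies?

The data show progressive manner assimilation: /z/ → [d] after /q/; /s/ → [t] after /g/; /z/ → [d] after /p/; /ɸ/ → [p] after /k/. In each pair only manner changes, matching the preceding consonant, while place and voice stay constant.
The rule targets /ʁ/ (voiced uvular fricative), which sits after the trigger /c/ (stop).
A voiced uvular stop is [ɢ], so the surface segment is [ɢ].

[pʊcɢɔ]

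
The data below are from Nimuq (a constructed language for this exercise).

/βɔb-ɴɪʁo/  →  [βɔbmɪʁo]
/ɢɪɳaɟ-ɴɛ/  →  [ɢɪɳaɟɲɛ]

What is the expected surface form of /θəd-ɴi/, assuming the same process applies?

[θədni]

The data show progressive place assimilation: /ɴ/ → [m] after /b/; /ɴ/ → [ɲ] after /ɟ/. In each pair only place changes, matching the preceding consonant, while manner and voice stay constant.
The rule targets /ɴ/ (voiced uvular nasal), which sits after the trigger /d/ (alveolar).
A voiced alveolar nasal is [n], so the surface segment is [n].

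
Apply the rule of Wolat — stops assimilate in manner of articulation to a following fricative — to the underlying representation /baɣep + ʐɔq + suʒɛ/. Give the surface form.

[baɣeɸʐɔχsuʒɛ]

/p/ is a voiceless bilabial stop. The following trigger /ʐ/ is a fricative, so /p/ must become a fricative as well.
The voiceless bilabial fricative is [ɸ], so /p/ → [ɸ].
The same rule applies at the second boundary: /q/ → [χ] next to /s/.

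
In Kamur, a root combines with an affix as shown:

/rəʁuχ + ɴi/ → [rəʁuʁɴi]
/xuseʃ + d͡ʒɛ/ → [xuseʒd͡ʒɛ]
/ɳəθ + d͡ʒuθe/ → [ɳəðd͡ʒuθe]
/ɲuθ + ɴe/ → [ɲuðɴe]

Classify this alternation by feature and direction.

regressive voicing assimilation

Comparing underlying and surface forms, /χ/ → [ʁ] is the alternation; the neighbouring /ɴ/ is constant.
The change voiceless → voiced matches the voicing of the following /ɴ/, identifying this as voicing assimilation.
Place and manner are unchanged, so the assimilation is partial, not total.
The same holds elsewhere in the data: /ʃ/ → [ʒ] before /d͡ʒ/ (voiceless → voiced, matching voiced); /θ/ → [ð] before /d͡ʒ/ (voiceless → voiced, matching voiced); /θ/ → [ð] before /ɴ/ (voiceless → voiced, matching voiced) — only voicing changes, and always toward the following segment.
Since the segment that changes precedes the conditioning segment, the assimilation is regressive.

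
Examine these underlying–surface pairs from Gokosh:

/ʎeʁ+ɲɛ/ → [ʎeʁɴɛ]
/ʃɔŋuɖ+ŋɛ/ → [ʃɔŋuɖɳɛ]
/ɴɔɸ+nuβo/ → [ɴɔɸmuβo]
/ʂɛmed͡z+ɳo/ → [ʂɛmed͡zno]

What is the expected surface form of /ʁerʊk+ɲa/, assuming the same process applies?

The data show progressive place assimilation: /ɲ/ → [ɴ] after /ʁ/; /ŋ/ → [ɳ] after /ɖ/; /n/ → [m] after /ɸ/; /ɳ/ → [n] after /d͡z/. In each pair only place changes, matching the preceding consonant, while manner and voice stay constant.
/ɲ/ is a voiced palatal nasal. The preceding trigger /k/ is velar, so /ɲ/ must become velar as well.
The voiced velar nasal is [ŋ], so /ɲ/ → [ŋ].

[ʁerʊkŋa]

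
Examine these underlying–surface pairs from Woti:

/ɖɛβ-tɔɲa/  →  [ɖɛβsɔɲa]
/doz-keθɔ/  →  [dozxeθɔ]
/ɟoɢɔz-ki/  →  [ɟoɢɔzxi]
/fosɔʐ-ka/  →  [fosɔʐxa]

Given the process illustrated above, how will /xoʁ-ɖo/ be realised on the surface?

[xoʁʐo]

The data show progressive manner assimilation: /t/ → [s] after /β/; /k/ → [x] after /z/; /k/ → [x] after /ʐ/. In each pair only manner changes, matching the preceding consonant, while place and voice stay constant.
/ɖ/ is a voiced retroflex stop. The preceding trigger /ʁ/ is a fricative, so /ɖ/ must become a fricative as well.
A voiced retroflex fricative is [ʐ], so the surface segment is [ʐ].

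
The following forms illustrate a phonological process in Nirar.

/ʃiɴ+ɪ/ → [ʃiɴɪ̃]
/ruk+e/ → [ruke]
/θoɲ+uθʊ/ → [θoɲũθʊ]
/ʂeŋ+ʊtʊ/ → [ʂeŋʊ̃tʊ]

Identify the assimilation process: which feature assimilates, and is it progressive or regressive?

The vowel /ɪ/ surfaces as nasalised [ɪ̃] next to the preceding nasal /ɴ/ — it has acquired the [+nasal] feature of its neighbour.
The other forms show the same pattern: /u/ → [ũ] after /ɲ/; /ʊ/ → [ʊ̃] after /ŋ/ — each time a vowel is nasalised next to a preceding nasal.
No change occurs in [ruke] because the vowel at the boundary is adjacent to an oral consonant, not a nasal (/e/ next to /k/).
Because the conditioning nasal is to the left of the vowel that changes, the process is progressive (perseverative).

progressive nasality assimilation (vowel nasalisation)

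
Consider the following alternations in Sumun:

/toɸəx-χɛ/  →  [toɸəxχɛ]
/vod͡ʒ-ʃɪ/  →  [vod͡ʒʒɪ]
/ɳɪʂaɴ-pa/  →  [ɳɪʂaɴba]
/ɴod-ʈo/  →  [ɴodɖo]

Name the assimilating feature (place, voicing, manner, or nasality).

Comparing underlying and surface forms, /ʃ/ → [ʒ] is the alternation; the neighbouring /d͡ʒ/ is constant.
/ʃ/ is voiceless while /d͡ʒ/ is voiced; the output [ʒ] is voiced, matching the trigger — so the feature that spreads is voicing.
The other alternating forms pattern the same way: /p/ → [b] after /ɴ/ (voiceless → voiced, matching voiced); /ʈ/ → [ɖ] after /d/ (voiceless → voiced, matching voiced) — only voicing changes, and always toward the preceding segment.
No alternation appears in [toɸəxχɛ]: there the adjacent consonants already agree in voicing (/χ/ and /x/ are both voiceless), so this form is consistent with the same rule.

voicing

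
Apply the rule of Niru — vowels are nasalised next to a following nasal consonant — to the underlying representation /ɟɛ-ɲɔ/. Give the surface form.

/ɛ/ sits next to the nasal /ɲ/ and is therefore nasalised to [ɛ̃].

[ɟɛ̃ɲɔ]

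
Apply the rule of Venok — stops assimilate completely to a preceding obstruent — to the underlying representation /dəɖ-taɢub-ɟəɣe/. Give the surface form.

/t/ is the segment targeted by the rule; it sits immediately after /ɖ/, so it assimilates completely and surfaces as [ɖ].
The same rule applies at the second boundary: /ɟ/ → [b] next to /b/.

[dəɖɖaɢubbəɣe]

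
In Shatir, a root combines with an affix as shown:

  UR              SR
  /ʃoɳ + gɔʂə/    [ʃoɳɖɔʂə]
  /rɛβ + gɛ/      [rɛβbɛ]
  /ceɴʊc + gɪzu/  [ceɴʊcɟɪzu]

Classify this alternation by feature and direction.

progressive place assimilation

Underlying /g/ is realised as [ɖ] next to /ɳ/; /ɳ/ itself does not change.
/g/ is velar while /ɳ/ is retroflex; the output [ɖ] is retroflex, matching the trigger — so the feature that spreads is place.
Manner and voice are unchanged, so the assimilation is partial, not total.
The other alternating forms pattern the same way: /g/ → [b] after /β/ (velar → bilabial, matching bilabial); /g/ → [ɟ] after /c/ (velar → palatal, matching palatal) — only place changes, and always toward the preceding segment.
The trigger is the preceding segment, so the direction is progressive (perseverative).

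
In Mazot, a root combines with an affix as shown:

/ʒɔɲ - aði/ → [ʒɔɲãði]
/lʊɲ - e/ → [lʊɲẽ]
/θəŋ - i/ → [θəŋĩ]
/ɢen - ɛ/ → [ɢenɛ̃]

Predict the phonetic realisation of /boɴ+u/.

[boɴũ]

The data show progressive nasality assimilation (vowel nasalisation): /a/ → [ã] after /ɲ/; /e/ → [ẽ] after /ɲ/; /i/ → [ĩ] after /ŋ/; /ɛ/ → [ɛ̃] after /n/ — a vowel is nasalised by an immediately preceding nasal consonant.
/u/ sits next to the nasal /ɴ/ and is therefore nasalised to [ũ].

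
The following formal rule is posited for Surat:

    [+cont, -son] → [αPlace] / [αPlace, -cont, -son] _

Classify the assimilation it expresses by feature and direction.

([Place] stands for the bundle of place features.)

The shared variable α links the value of the place features (abbreviated [Place]) on the target to the same value on the neighbouring segment, so place is the feature that assimilates.
Since the environment is written before the underscore, the trigger precedes the target; the direction is progressive.

progressive place assimilation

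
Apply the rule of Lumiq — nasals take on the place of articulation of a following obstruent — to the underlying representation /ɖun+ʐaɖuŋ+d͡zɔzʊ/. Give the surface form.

[ɖuɳʐaɖund͡zɔzʊ]

The rule targets /n/ (voiced alveolar nasal), which sits before the trigger /ʐ/ (retroflex).
A voiced retroflex nasal is [ɳ], so the surface segment is [ɳ].
The same rule applies at the second boundary: /ŋ/ → [n] next to /d͡z/.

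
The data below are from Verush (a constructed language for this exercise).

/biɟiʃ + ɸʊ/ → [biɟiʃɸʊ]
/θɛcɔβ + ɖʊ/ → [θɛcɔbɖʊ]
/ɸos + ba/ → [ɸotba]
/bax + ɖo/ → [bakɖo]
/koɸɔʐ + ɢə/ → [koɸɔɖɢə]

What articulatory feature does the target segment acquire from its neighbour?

Comparing underlying and surface forms, /β/ → [b] is the alternation; the neighbouring /ɖ/ is constant.
/β/ is a fricative while /ɖ/ is a stop; the output [b] is a stop, matching the trigger — so the feature that spreads is manner.
The other alternating forms pattern the same way: /s/ → [t] before /b/ (fricative → stop, matching a stop); /x/ → [k] before /ɖ/ (fricative → stop, matching a stop); /ʐ/ → [ɖ] before /ɢ/ (fricative → stop, matching a stop) — only manner changes, and always toward the following segment.
Nothing changes in [biɟiʃɸʊ]: there the adjacent consonants already agree in manner (/ʃ/ and /ɸ/ are both fricatives), so this form is consistent with the same rule.

manner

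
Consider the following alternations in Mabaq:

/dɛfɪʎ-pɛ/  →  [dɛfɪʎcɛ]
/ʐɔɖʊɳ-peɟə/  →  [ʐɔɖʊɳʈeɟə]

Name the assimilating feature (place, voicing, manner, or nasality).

place

Comparing underlying and surface forms, /p/ → [c] is the alternation; the neighbouring /ʎ/ is constant.
The change bilabial → palatal matches the place of the preceding /ʎ/, identifying this as place assimilation.
The same holds elsewhere in the data: /p/ → [ʈ] after /ɳ/ (bilabial → retroflex, matching retroflex) — only place changes, and always toward the preceding segment.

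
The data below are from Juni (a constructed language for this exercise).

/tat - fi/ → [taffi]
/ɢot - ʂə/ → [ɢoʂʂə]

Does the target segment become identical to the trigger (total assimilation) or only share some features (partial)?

total assimilation

Comparing underlying and surface forms, /t/ → [f] is the alternation; the neighbouring /f/ is constant.
The output [f] is identical to the trigger /f/ — every feature (place, manner, voicing) has been copied — so this is total assimilation.
The other form behaves the same way: /t/ → [ʂ] before /ʂ/ — in each case the output is a copy of the following consonant.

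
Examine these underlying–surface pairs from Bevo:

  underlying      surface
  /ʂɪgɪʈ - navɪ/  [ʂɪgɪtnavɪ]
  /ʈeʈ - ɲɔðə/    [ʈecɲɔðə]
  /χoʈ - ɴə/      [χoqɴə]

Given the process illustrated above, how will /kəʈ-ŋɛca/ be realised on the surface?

[kəkŋɛca]

The data show regressive place assimilation: /ʈ/ → [t] before /n/; /ʈ/ → [c] before /ɲ/; /ʈ/ → [q] before /ɴ/. In each pair only place changes, matching the following consonant, while manner and voice stay constant.
/ʈ/ is a voiceless retroflex stop. The following trigger /ŋ/ is velar, so /ʈ/ must become velar as well.
Changing only its place to velar gives [k] — the voiceless velar stop.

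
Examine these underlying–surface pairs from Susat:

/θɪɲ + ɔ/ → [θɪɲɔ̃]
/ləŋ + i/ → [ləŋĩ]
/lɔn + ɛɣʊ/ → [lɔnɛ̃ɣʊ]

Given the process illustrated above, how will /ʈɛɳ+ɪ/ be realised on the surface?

The data show progressive nasality assimilation (vowel nasalisation): /ɔ/ → [ɔ̃] after /ɲ/; /i/ → [ĩ] after /ŋ/; /ɛ/ → [ɛ̃] after /n/ — a vowel is nasalised by an immediately preceding nasal consonant.
/ɪ/ sits next to the nasal /ɳ/ and is therefore nasalised to [ɪ̃].

[ʈɛɳɪ̃]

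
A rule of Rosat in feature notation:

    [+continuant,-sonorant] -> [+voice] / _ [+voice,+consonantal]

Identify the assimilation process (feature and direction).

regressive voicing assimilation

The structural change is [+voice], and the conditioning segment [+voice,+consonantal] (a voiced consonant) is itself voiced, so the target comes to share the voicing of its neighbour — voicing assimilation.
The conditioning segment sits to the right of the focus bar, meaning the trigger follows the segment that changes — regressive assimilation.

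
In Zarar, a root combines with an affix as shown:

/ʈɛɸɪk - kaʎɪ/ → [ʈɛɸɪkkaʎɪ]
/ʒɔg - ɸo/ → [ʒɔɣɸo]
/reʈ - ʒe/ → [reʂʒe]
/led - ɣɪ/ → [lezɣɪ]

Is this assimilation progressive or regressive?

regressive

Comparing underlying and surface forms, /g/ → [ɣ] is the alternation; the neighbouring /ɸ/ is constant.
/g/ is a stop while /ɸ/ is a fricative; the output [ɣ] is a fricative, matching the trigger — so the feature that spreads is manner.
Checking the remaining alternations: /ʈ/ → [ʂ] before /ʒ/ (stop → fricative, matching a fricative); /d/ → [z] before /ɣ/ (stop → fricative, matching a fricative) — only manner changes, and always toward the following segment.
Nothing changes in [ʈɛɸɪkkaʎɪ]: there the adjacent consonants already agree in manner (/k/ and /k/ are both stops), so this form is consistent with the same rule.
Since the segment that changes precedes the conditioning segment, the assimilation is regressive.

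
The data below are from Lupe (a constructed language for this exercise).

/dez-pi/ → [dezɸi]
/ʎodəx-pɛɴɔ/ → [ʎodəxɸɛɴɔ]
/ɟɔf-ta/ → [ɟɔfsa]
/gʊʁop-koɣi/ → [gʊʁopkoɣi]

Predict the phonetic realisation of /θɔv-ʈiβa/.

[θɔvʂiβa]

The data show progressive manner assimilation: /p/ → [ɸ] after /z/; /p/ → [ɸ] after /x/; /t/ → [s] after /f/. In each pair only manner changes, matching the preceding consonant, while place and voice stay constant.
No alternation appears in [gʊʁopkoɣi]: there the adjacent consonants already agree in manner (/k/ and /p/ are both stops), so this form is consistent with the same rule.
/ʈ/ is a voiceless retroflex stop. The preceding trigger /v/ is a fricative, so /ʈ/ must become a fricative as well.
A voiceless retroflex fricative is [ʂ], so the surface segment is [ʂ].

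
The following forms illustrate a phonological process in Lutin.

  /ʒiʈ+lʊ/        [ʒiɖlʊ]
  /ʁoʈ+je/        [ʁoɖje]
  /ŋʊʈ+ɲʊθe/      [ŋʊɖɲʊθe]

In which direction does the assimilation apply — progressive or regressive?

Underlying /ʈ/ is realised as [ɖ] next to /l/; /l/ itself does not change.
The change voiceless → voiced matches the voicing of the following /l/, identifying this as voicing assimilation.
The same holds elsewhere in the data: /ʈ/ → [ɖ] before /j/ (voiceless → voiced, matching voiced); /ʈ/ → [ɖ] before /ɲ/ (voiceless → voiced, matching voiced) — only voicing changes, and always toward the following segment.
The trigger is the following segment, so the direction is regressive (anticipatory).

regressive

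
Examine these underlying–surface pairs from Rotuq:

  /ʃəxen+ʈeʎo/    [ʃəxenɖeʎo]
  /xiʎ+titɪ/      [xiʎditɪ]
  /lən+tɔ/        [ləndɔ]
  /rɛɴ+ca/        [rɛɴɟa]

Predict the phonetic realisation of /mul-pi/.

The data show progressive voicing assimilation: /ʈ/ → [ɖ] after /n/; /t/ → [d] after /ʎ/; /t/ → [d] after /n/; /c/ → [ɟ] after /ɴ/. In each pair only voicing changes, matching the preceding consonant, while place and manner stay constant.
/p/ is a voiceless bilabial stop. The preceding trigger /l/ is voiced, so /p/ must become voiced as well.
A voiced bilabial stop is [b], so the surface segment is [b].

[mulbi]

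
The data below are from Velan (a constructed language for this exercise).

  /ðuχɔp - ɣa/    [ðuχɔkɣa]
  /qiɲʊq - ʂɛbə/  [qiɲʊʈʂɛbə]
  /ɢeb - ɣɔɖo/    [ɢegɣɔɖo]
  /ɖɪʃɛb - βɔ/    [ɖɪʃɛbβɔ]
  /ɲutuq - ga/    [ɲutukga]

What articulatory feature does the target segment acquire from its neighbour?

place

Underlying /p/ is realised as [k] next to /ɣ/; /ɣ/ itself does not change.
/p/ is bilabial while /ɣ/ is velar; the output [k] is velar, matching the trigger — so the feature that spreads is place.
The other alternating forms pattern the same way: /q/ → [ʈ] before /ʂ/ (uvular → retroflex, matching retroflex); /b/ → [g] before /ɣ/ (bilabial → velar, matching velar); /q/ → [k] before /g/ (uvular → velar, matching velar) — only place changes, and always toward the following segment.
No alternation appears in [ɖɪʃɛbβɔ]: there the adjacent consonants already agree in place (/b/ and /β/ are both bilabial), so this form is consistent with the same rule.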